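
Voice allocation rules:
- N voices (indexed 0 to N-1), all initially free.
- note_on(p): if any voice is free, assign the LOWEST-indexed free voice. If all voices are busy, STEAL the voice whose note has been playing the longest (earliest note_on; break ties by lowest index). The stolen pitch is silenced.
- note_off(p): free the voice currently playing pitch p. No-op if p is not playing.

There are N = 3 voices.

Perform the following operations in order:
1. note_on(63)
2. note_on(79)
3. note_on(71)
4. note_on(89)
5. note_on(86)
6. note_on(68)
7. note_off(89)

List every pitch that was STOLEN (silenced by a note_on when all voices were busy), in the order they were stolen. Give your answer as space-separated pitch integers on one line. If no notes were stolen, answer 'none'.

Op 1: note_on(63): voice 0 is free -> assigned | voices=[63 - -]
Op 2: note_on(79): voice 1 is free -> assigned | voices=[63 79 -]
Op 3: note_on(71): voice 2 is free -> assigned | voices=[63 79 71]
Op 4: note_on(89): all voices busy, STEAL voice 0 (pitch 63, oldest) -> assign | voices=[89 79 71]
Op 5: note_on(86): all voices busy, STEAL voice 1 (pitch 79, oldest) -> assign | voices=[89 86 71]
Op 6: note_on(68): all voices busy, STEAL voice 2 (pitch 71, oldest) -> assign | voices=[89 86 68]
Op 7: note_off(89): free voice 0 | voices=[- 86 68]

Answer: 63 79 71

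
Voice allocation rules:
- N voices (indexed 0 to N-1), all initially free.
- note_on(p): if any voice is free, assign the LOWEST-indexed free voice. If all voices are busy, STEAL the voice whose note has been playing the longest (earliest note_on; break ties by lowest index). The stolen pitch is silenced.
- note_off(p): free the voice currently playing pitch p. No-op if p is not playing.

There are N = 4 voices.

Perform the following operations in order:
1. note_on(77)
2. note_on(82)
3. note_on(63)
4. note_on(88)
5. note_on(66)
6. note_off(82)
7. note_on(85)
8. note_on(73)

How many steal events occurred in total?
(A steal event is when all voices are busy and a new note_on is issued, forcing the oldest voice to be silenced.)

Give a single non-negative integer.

Op 1: note_on(77): voice 0 is free -> assigned | voices=[77 - - -]
Op 2: note_on(82): voice 1 is free -> assigned | voices=[77 82 - -]
Op 3: note_on(63): voice 2 is free -> assigned | voices=[77 82 63 -]
Op 4: note_on(88): voice 3 is free -> assigned | voices=[77 82 63 88]
Op 5: note_on(66): all voices busy, STEAL voice 0 (pitch 77, oldest) -> assign | voices=[66 82 63 88]
Op 6: note_off(82): free voice 1 | voices=[66 - 63 88]
Op 7: note_on(85): voice 1 is free -> assigned | voices=[66 85 63 88]
Op 8: note_on(73): all voices busy, STEAL voice 2 (pitch 63, oldest) -> assign | voices=[66 85 73 88]

Answer: 2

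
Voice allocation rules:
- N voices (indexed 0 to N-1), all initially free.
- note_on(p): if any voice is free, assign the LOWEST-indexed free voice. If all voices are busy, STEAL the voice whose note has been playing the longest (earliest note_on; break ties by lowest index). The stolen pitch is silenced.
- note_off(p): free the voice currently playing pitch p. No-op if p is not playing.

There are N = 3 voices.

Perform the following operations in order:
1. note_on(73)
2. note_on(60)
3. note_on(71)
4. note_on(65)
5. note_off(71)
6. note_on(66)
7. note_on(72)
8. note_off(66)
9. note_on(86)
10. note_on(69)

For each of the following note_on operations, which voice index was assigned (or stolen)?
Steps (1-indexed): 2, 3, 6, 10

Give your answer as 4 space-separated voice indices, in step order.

Answer: 1 2 2 0

Derivation:
Op 1: note_on(73): voice 0 is free -> assigned | voices=[73 - -]
Op 2: note_on(60): voice 1 is free -> assigned | voices=[73 60 -]
Op 3: note_on(71): voice 2 is free -> assigned | voices=[73 60 71]
Op 4: note_on(65): all voices busy, STEAL voice 0 (pitch 73, oldest) -> assign | voices=[65 60 71]
Op 5: note_off(71): free voice 2 | voices=[65 60 -]
Op 6: note_on(66): voice 2 is free -> assigned | voices=[65 60 66]
Op 7: note_on(72): all voices busy, STEAL voice 1 (pitch 60, oldest) -> assign | voices=[65 72 66]
Op 8: note_off(66): free voice 2 | voices=[65 72 -]
Op 9: note_on(86): voice 2 is free -> assigned | voices=[65 72 86]
Op 10: note_on(69): all voices busy, STEAL voice 0 (pitch 65, oldest) -> assign | voices=[69 72 86]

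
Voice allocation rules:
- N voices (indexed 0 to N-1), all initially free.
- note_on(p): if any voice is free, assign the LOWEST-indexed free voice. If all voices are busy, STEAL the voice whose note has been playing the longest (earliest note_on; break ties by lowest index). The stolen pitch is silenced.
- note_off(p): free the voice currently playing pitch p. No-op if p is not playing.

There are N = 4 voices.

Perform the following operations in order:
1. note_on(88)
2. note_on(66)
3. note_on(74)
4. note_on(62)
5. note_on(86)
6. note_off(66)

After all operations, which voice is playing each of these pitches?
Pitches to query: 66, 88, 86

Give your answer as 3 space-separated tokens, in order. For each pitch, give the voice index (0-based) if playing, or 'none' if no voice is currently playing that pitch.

Op 1: note_on(88): voice 0 is free -> assigned | voices=[88 - - -]
Op 2: note_on(66): voice 1 is free -> assigned | voices=[88 66 - -]
Op 3: note_on(74): voice 2 is free -> assigned | voices=[88 66 74 -]
Op 4: note_on(62): voice 3 is free -> assigned | voices=[88 66 74 62]
Op 5: note_on(86): all voices busy, STEAL voice 0 (pitch 88, oldest) -> assign | voices=[86 66 74 62]
Op 6: note_off(66): free voice 1 | voices=[86 - 74 62]

Answer: none none 0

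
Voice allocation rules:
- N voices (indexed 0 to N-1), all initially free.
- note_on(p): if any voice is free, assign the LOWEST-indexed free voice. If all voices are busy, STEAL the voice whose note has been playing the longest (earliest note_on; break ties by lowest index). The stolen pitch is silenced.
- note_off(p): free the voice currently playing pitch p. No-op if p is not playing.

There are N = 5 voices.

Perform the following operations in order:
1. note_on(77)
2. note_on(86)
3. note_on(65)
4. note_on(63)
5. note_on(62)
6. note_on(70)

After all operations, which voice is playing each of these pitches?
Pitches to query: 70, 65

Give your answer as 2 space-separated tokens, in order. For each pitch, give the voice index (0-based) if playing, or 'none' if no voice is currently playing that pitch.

Answer: 0 2

Derivation:
Op 1: note_on(77): voice 0 is free -> assigned | voices=[77 - - - -]
Op 2: note_on(86): voice 1 is free -> assigned | voices=[77 86 - - -]
Op 3: note_on(65): voice 2 is free -> assigned | voices=[77 86 65 - -]
Op 4: note_on(63): voice 3 is free -> assigned | voices=[77 86 65 63 -]
Op 5: note_on(62): voice 4 is free -> assigned | voices=[77 86 65 63 62]
Op 6: note_on(70): all voices busy, STEAL voice 0 (pitch 77, oldest) -> assign | voices=[70 86 65 63 62]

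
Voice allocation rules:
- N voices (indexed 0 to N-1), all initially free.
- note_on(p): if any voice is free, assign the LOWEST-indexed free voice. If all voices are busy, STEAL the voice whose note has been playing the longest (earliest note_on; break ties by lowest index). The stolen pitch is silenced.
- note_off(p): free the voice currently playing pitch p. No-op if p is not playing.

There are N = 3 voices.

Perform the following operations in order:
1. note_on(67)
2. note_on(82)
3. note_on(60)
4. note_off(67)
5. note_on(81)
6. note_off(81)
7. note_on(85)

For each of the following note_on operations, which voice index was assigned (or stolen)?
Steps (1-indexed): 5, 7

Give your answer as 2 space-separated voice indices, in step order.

Op 1: note_on(67): voice 0 is free -> assigned | voices=[67 - -]
Op 2: note_on(82): voice 1 is free -> assigned | voices=[67 82 -]
Op 3: note_on(60): voice 2 is free -> assigned | voices=[67 82 60]
Op 4: note_off(67): free voice 0 | voices=[- 82 60]
Op 5: note_on(81): voice 0 is free -> assigned | voices=[81 82 60]
Op 6: note_off(81): free voice 0 | voices=[- 82 60]
Op 7: note_on(85): voice 0 is free -> assigned | voices=[85 82 60]

Answer: 0 0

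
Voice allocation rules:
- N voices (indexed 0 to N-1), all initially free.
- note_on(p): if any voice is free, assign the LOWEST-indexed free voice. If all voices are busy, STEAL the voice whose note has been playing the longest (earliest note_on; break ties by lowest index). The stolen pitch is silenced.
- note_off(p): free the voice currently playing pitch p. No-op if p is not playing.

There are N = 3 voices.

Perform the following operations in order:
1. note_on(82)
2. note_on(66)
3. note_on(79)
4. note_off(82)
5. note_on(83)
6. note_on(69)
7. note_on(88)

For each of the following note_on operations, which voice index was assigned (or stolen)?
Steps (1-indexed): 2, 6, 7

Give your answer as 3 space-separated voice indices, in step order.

Answer: 1 1 2

Derivation:
Op 1: note_on(82): voice 0 is free -> assigned | voices=[82 - -]
Op 2: note_on(66): voice 1 is free -> assigned | voices=[82 66 -]
Op 3: note_on(79): voice 2 is free -> assigned | voices=[82 66 79]
Op 4: note_off(82): free voice 0 | voices=[- 66 79]
Op 5: note_on(83): voice 0 is free -> assigned | voices=[83 66 79]
Op 6: note_on(69): all voices busy, STEAL voice 1 (pitch 66, oldest) -> assign | voices=[83 69 79]
Op 7: note_on(88): all voices busy, STEAL voice 2 (pitch 79, oldest) -> assign | voices=[83 69 88]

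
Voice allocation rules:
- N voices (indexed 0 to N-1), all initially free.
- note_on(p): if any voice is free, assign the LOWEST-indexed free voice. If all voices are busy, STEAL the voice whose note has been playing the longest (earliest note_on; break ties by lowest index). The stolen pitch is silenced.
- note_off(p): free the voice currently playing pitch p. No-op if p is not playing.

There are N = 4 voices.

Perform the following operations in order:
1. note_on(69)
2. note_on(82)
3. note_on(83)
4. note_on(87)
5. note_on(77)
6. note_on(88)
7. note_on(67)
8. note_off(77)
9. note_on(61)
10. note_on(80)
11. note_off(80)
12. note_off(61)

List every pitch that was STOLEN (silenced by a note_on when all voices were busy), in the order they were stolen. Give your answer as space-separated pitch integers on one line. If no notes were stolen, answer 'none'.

Answer: 69 82 83 87

Derivation:
Op 1: note_on(69): voice 0 is free -> assigned | voices=[69 - - -]
Op 2: note_on(82): voice 1 is free -> assigned | voices=[69 82 - -]
Op 3: note_on(83): voice 2 is free -> assigned | voices=[69 82 83 -]
Op 4: note_on(87): voice 3 is free -> assigned | voices=[69 82 83 87]
Op 5: note_on(77): all voices busy, STEAL voice 0 (pitch 69, oldest) -> assign | voices=[77 82 83 87]
Op 6: note_on(88): all voices busy, STEAL voice 1 (pitch 82, oldest) -> assign | voices=[77 88 83 87]
Op 7: note_on(67): all voices busy, STEAL voice 2 (pitch 83, oldest) -> assign | voices=[77 88 67 87]
Op 8: note_off(77): free voice 0 | voices=[- 88 67 87]
Op 9: note_on(61): voice 0 is free -> assigned | voices=[61 88 67 87]
Op 10: note_on(80): all voices busy, STEAL voice 3 (pitch 87, oldest) -> assign | voices=[61 88 67 80]
Op 11: note_off(80): free voice 3 | voices=[61 88 67 -]
Op 12: note_off(61): free voice 0 | voices=[- 88 67 -]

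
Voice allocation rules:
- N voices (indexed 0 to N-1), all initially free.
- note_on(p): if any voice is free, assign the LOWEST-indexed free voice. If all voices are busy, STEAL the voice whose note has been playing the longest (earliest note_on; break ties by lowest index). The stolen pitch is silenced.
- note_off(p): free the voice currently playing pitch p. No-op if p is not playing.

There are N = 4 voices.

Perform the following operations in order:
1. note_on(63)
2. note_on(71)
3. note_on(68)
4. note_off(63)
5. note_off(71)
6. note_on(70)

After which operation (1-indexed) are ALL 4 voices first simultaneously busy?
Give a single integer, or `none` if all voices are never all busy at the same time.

Answer: none

Derivation:
Op 1: note_on(63): voice 0 is free -> assigned | voices=[63 - - -]
Op 2: note_on(71): voice 1 is free -> assigned | voices=[63 71 - -]
Op 3: note_on(68): voice 2 is free -> assigned | voices=[63 71 68 -]
Op 4: note_off(63): free voice 0 | voices=[- 71 68 -]
Op 5: note_off(71): free voice 1 | voices=[- - 68 -]
Op 6: note_on(70): voice 0 is free -> assigned | voices=[70 - 68 -]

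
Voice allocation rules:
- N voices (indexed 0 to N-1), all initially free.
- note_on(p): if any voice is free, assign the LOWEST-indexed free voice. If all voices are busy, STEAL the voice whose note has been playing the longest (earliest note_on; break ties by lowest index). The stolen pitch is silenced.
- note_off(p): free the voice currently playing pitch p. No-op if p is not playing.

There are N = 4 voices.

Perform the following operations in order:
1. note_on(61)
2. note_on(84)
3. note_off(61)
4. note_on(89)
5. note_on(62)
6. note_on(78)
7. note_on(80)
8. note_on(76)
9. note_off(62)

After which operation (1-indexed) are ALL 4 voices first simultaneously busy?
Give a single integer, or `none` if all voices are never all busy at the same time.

Answer: 6

Derivation:
Op 1: note_on(61): voice 0 is free -> assigned | voices=[61 - - -]
Op 2: note_on(84): voice 1 is free -> assigned | voices=[61 84 - -]
Op 3: note_off(61): free voice 0 | voices=[- 84 - -]
Op 4: note_on(89): voice 0 is free -> assigned | voices=[89 84 - -]
Op 5: note_on(62): voice 2 is free -> assigned | voices=[89 84 62 -]
Op 6: note_on(78): voice 3 is free -> assigned | voices=[89 84 62 78]
Op 7: note_on(80): all voices busy, STEAL voice 1 (pitch 84, oldest) -> assign | voices=[89 80 62 78]
Op 8: note_on(76): all voices busy, STEAL voice 0 (pitch 89, oldest) -> assign | voices=[76 80 62 78]
Op 9: note_off(62): free voice 2 | voices=[76 80 - 78]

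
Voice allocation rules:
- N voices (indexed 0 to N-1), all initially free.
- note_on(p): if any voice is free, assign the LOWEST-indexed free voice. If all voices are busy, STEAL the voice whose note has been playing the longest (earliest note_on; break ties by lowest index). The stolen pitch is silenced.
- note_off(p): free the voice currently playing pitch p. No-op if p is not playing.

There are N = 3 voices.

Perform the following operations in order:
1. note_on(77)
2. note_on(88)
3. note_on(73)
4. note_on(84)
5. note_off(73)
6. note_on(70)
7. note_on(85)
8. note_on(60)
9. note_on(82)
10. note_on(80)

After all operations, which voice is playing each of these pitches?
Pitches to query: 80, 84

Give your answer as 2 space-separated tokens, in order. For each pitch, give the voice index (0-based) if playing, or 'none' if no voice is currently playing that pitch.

Op 1: note_on(77): voice 0 is free -> assigned | voices=[77 - -]
Op 2: note_on(88): voice 1 is free -> assigned | voices=[77 88 -]
Op 3: note_on(73): voice 2 is free -> assigned | voices=[77 88 73]
Op 4: note_on(84): all voices busy, STEAL voice 0 (pitch 77, oldest) -> assign | voices=[84 88 73]
Op 5: note_off(73): free voice 2 | voices=[84 88 -]
Op 6: note_on(70): voice 2 is free -> assigned | voices=[84 88 70]
Op 7: note_on(85): all voices busy, STEAL voice 1 (pitch 88, oldest) -> assign | voices=[84 85 70]
Op 8: note_on(60): all voices busy, STEAL voice 0 (pitch 84, oldest) -> assign | voices=[60 85 70]
Op 9: note_on(82): all voices busy, STEAL voice 2 (pitch 70, oldest) -> assign | voices=[60 85 82]
Op 10: note_on(80): all voices busy, STEAL voice 1 (pitch 85, oldest) -> assign | voices=[60 80 82]

Answer: 1 none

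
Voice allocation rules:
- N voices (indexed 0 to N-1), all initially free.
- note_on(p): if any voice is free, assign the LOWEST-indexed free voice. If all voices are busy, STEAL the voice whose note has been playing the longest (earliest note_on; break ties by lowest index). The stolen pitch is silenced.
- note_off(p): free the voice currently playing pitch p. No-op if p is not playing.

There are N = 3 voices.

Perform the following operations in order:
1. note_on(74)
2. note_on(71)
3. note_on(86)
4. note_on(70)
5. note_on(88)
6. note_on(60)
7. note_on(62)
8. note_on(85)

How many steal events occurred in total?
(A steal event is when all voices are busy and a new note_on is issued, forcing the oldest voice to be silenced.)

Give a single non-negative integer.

Answer: 5

Derivation:
Op 1: note_on(74): voice 0 is free -> assigned | voices=[74 - -]
Op 2: note_on(71): voice 1 is free -> assigned | voices=[74 71 -]
Op 3: note_on(86): voice 2 is free -> assigned | voices=[74 71 86]
Op 4: note_on(70): all voices busy, STEAL voice 0 (pitch 74, oldest) -> assign | voices=[70 71 86]
Op 5: note_on(88): all voices busy, STEAL voice 1 (pitch 71, oldest) -> assign | voices=[70 88 86]
Op 6: note_on(60): all voices busy, STEAL voice 2 (pitch 86, oldest) -> assign | voices=[70 88 60]
Op 7: note_on(62): all voices busy, STEAL voice 0 (pitch 70, oldest) -> assign | voices=[62 88 60]
Op 8: note_on(85): all voices busy, STEAL voice 1 (pitch 88, oldest) -> assign | voices=[62 85 60]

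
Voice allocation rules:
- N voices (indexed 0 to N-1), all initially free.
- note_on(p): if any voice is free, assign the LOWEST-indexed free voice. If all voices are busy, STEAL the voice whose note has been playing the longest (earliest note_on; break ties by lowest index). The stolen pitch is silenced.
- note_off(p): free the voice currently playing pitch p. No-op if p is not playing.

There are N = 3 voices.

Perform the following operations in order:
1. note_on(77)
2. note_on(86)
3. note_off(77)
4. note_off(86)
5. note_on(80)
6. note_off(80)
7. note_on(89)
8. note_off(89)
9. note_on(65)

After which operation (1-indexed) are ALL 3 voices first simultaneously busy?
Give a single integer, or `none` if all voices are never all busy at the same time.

Answer: none

Derivation:
Op 1: note_on(77): voice 0 is free -> assigned | voices=[77 - -]
Op 2: note_on(86): voice 1 is free -> assigned | voices=[77 86 -]
Op 3: note_off(77): free voice 0 | voices=[- 86 -]
Op 4: note_off(86): free voice 1 | voices=[- - -]
Op 5: note_on(80): voice 0 is free -> assigned | voices=[80 - -]
Op 6: note_off(80): free voice 0 | voices=[- - -]
Op 7: note_on(89): voice 0 is free -> assigned | voices=[89 - -]
Op 8: note_off(89): free voice 0 | voices=[- - -]
Op 9: note_on(65): voice 0 is free -> assigned | voices=[65 - -]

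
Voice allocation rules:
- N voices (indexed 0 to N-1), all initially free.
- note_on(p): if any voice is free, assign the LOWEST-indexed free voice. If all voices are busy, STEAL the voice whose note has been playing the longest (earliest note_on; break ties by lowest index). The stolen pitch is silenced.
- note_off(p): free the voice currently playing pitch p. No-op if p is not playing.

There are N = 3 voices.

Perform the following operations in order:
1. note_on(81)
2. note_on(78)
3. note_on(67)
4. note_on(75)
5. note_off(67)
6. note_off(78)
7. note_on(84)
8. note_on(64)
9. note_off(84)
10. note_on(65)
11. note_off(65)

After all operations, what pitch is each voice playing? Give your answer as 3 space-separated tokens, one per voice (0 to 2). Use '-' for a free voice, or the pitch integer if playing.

Op 1: note_on(81): voice 0 is free -> assigned | voices=[81 - -]
Op 2: note_on(78): voice 1 is free -> assigned | voices=[81 78 -]
Op 3: note_on(67): voice 2 is free -> assigned | voices=[81 78 67]
Op 4: note_on(75): all voices busy, STEAL voice 0 (pitch 81, oldest) -> assign | voices=[75 78 67]
Op 5: note_off(67): free voice 2 | voices=[75 78 -]
Op 6: note_off(78): free voice 1 | voices=[75 - -]
Op 7: note_on(84): voice 1 is free -> assigned | voices=[75 84 -]
Op 8: note_on(64): voice 2 is free -> assigned | voices=[75 84 64]
Op 9: note_off(84): free voice 1 | voices=[75 - 64]
Op 10: note_on(65): voice 1 is free -> assigned | voices=[75 65 64]
Op 11: note_off(65): free voice 1 | voices=[75 - 64]

Answer: 75 - 64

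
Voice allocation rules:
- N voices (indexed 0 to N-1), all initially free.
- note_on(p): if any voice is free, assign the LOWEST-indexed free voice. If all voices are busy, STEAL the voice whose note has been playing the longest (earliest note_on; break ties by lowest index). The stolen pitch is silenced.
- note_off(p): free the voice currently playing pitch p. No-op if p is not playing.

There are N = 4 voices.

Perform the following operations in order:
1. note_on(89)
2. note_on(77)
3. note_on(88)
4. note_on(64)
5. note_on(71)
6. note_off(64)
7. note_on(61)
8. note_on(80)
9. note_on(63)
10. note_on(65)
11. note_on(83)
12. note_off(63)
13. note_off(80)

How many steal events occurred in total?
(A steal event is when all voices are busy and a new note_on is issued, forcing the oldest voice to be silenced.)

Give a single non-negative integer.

Answer: 5

Derivation:
Op 1: note_on(89): voice 0 is free -> assigned | voices=[89 - - -]
Op 2: note_on(77): voice 1 is free -> assigned | voices=[89 77 - -]
Op 3: note_on(88): voice 2 is free -> assigned | voices=[89 77 88 -]
Op 4: note_on(64): voice 3 is free -> assigned | voices=[89 77 88 64]
Op 5: note_on(71): all voices busy, STEAL voice 0 (pitch 89, oldest) -> assign | voices=[71 77 88 64]
Op 6: note_off(64): free voice 3 | voices=[71 77 88 -]
Op 7: note_on(61): voice 3 is free -> assigned | voices=[71 77 88 61]
Op 8: note_on(80): all voices busy, STEAL voice 1 (pitch 77, oldest) -> assign | voices=[71 80 88 61]
Op 9: note_on(63): all voices busy, STEAL voice 2 (pitch 88, oldest) -> assign | voices=[71 80 63 61]
Op 10: note_on(65): all voices busy, STEAL voice 0 (pitch 71, oldest) -> assign | voices=[65 80 63 61]
Op 11: note_on(83): all voices busy, STEAL voice 3 (pitch 61, oldest) -> assign | voices=[65 80 63 83]
Op 12: note_off(63): free voice 2 | voices=[65 80 - 83]
Op 13: note_off(80): free voice 1 | voices=[65 - - 83]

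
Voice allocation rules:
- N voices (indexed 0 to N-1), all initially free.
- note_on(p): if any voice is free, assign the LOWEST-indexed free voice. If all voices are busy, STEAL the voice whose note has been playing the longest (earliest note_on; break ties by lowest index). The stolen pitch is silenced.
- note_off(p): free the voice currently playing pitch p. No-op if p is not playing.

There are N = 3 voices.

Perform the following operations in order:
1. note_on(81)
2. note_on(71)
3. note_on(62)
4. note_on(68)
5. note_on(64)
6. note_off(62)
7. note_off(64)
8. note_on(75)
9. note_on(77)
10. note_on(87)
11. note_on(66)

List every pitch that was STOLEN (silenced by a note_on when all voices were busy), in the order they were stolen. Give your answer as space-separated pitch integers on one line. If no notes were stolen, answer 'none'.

Op 1: note_on(81): voice 0 is free -> assigned | voices=[81 - -]
Op 2: note_on(71): voice 1 is free -> assigned | voices=[81 71 -]
Op 3: note_on(62): voice 2 is free -> assigned | voices=[81 71 62]
Op 4: note_on(68): all voices busy, STEAL voice 0 (pitch 81, oldest) -> assign | voices=[68 71 62]
Op 5: note_on(64): all voices busy, STEAL voice 1 (pitch 71, oldest) -> assign | voices=[68 64 62]
Op 6: note_off(62): free voice 2 | voices=[68 64 -]
Op 7: note_off(64): free voice 1 | voices=[68 - -]
Op 8: note_on(75): voice 1 is free -> assigned | voices=[68 75 -]
Op 9: note_on(77): voice 2 is free -> assigned | voices=[68 75 77]
Op 10: note_on(87): all voices busy, STEAL voice 0 (pitch 68, oldest) -> assign | voices=[87 75 77]
Op 11: note_on(66): all voices busy, STEAL voice 1 (pitch 75, oldest) -> assign | voices=[87 66 77]

Answer: 81 71 68 75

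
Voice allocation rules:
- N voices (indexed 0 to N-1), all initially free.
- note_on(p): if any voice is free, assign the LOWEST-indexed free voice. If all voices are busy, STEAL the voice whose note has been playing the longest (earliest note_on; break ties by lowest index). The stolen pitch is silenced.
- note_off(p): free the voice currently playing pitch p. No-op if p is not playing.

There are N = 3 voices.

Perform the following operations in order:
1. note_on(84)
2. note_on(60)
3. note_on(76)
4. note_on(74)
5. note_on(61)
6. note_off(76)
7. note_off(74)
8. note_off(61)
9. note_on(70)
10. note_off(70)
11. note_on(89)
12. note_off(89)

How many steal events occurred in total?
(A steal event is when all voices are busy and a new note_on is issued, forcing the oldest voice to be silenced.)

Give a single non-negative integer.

Op 1: note_on(84): voice 0 is free -> assigned | voices=[84 - -]
Op 2: note_on(60): voice 1 is free -> assigned | voices=[84 60 -]
Op 3: note_on(76): voice 2 is free -> assigned | voices=[84 60 76]
Op 4: note_on(74): all voices busy, STEAL voice 0 (pitch 84, oldest) -> assign | voices=[74 60 76]
Op 5: note_on(61): all voices busy, STEAL voice 1 (pitch 60, oldest) -> assign | voices=[74 61 76]
Op 6: note_off(76): free voice 2 | voices=[74 61 -]
Op 7: note_off(74): free voice 0 | voices=[- 61 -]
Op 8: note_off(61): free voice 1 | voices=[- - -]
Op 9: note_on(70): voice 0 is free -> assigned | voices=[70 - -]
Op 10: note_off(70): free voice 0 | voices=[- - -]
Op 11: note_on(89): voice 0 is free -> assigned | voices=[89 - -]
Op 12: note_off(89): free voice 0 | voices=[- - -]

Answer: 2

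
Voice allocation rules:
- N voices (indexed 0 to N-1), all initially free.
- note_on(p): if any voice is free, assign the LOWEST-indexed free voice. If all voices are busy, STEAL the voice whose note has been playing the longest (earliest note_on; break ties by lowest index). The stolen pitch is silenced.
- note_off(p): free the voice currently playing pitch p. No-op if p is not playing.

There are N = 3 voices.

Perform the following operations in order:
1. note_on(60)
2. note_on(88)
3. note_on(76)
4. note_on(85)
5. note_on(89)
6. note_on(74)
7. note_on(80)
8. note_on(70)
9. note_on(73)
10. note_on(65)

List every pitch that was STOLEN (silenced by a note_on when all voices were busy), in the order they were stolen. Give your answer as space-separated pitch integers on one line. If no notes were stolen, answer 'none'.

Op 1: note_on(60): voice 0 is free -> assigned | voices=[60 - -]
Op 2: note_on(88): voice 1 is free -> assigned | voices=[60 88 -]
Op 3: note_on(76): voice 2 is free -> assigned | voices=[60 88 76]
Op 4: note_on(85): all voices busy, STEAL voice 0 (pitch 60, oldest) -> assign | voices=[85 88 76]
Op 5: note_on(89): all voices busy, STEAL voice 1 (pitch 88, oldest) -> assign | voices=[85 89 76]
Op 6: note_on(74): all voices busy, STEAL voice 2 (pitch 76, oldest) -> assign | voices=[85 89 74]
Op 7: note_on(80): all voices busy, STEAL voice 0 (pitch 85, oldest) -> assign | voices=[80 89 74]
Op 8: note_on(70): all voices busy, STEAL voice 1 (pitch 89, oldest) -> assign | voices=[80 70 74]
Op 9: note_on(73): all voices busy, STEAL voice 2 (pitch 74, oldest) -> assign | voices=[80 70 73]
Op 10: note_on(65): all voices busy, STEAL voice 0 (pitch 80, oldest) -> assign | voices=[65 70 73]

Answer: 60 88 76 85 89 74 80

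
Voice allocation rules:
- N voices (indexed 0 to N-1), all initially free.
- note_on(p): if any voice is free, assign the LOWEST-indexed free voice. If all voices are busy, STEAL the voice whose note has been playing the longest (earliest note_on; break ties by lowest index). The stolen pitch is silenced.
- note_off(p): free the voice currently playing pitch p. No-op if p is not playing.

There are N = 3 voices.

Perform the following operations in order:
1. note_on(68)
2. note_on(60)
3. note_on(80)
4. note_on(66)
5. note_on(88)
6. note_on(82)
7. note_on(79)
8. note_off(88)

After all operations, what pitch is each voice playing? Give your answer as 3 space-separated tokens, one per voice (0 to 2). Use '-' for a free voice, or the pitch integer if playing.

Op 1: note_on(68): voice 0 is free -> assigned | voices=[68 - -]
Op 2: note_on(60): voice 1 is free -> assigned | voices=[68 60 -]
Op 3: note_on(80): voice 2 is free -> assigned | voices=[68 60 80]
Op 4: note_on(66): all voices busy, STEAL voice 0 (pitch 68, oldest) -> assign | voices=[66 60 80]
Op 5: note_on(88): all voices busy, STEAL voice 1 (pitch 60, oldest) -> assign | voices=[66 88 80]
Op 6: note_on(82): all voices busy, STEAL voice 2 (pitch 80, oldest) -> assign | voices=[66 88 82]
Op 7: note_on(79): all voices busy, STEAL voice 0 (pitch 66, oldest) -> assign | voices=[79 88 82]
Op 8: note_off(88): free voice 1 | voices=[79 - 82]

Answer: 79 - 82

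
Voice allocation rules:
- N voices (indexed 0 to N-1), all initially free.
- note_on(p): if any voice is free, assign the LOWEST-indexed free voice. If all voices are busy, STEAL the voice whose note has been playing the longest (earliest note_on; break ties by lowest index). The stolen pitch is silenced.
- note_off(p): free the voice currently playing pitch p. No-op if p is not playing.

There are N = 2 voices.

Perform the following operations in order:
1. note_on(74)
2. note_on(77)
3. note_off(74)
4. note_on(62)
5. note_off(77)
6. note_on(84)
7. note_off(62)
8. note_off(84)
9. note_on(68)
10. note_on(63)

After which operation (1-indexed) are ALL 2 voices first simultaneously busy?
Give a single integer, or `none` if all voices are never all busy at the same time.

Op 1: note_on(74): voice 0 is free -> assigned | voices=[74 -]
Op 2: note_on(77): voice 1 is free -> assigned | voices=[74 77]
Op 3: note_off(74): free voice 0 | voices=[- 77]
Op 4: note_on(62): voice 0 is free -> assigned | voices=[62 77]
Op 5: note_off(77): free voice 1 | voices=[62 -]
Op 6: note_on(84): voice 1 is free -> assigned | voices=[62 84]
Op 7: note_off(62): free voice 0 | voices=[- 84]
Op 8: note_off(84): free voice 1 | voices=[- -]
Op 9: note_on(68): voice 0 is free -> assigned | voices=[68 -]
Op 10: note_on(63): voice 1 is free -> assigned | voices=[68 63]

Answer: 2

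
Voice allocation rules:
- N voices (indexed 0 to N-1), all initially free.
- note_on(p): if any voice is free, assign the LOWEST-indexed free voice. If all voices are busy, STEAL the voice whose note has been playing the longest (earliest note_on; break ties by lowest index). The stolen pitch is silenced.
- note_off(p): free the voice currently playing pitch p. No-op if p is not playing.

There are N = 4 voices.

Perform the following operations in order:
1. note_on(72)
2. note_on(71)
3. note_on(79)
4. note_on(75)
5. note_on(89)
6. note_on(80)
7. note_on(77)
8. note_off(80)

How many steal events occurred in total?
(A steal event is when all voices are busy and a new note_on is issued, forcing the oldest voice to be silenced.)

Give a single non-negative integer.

Op 1: note_on(72): voice 0 is free -> assigned | voices=[72 - - -]
Op 2: note_on(71): voice 1 is free -> assigned | voices=[72 71 - -]
Op 3: note_on(79): voice 2 is free -> assigned | voices=[72 71 79 -]
Op 4: note_on(75): voice 3 is free -> assigned | voices=[72 71 79 75]
Op 5: note_on(89): all voices busy, STEAL voice 0 (pitch 72, oldest) -> assign | voices=[89 71 79 75]
Op 6: note_on(80): all voices busy, STEAL voice 1 (pitch 71, oldest) -> assign | voices=[89 80 79 75]
Op 7: note_on(77): all voices busy, STEAL voice 2 (pitch 79, oldest) -> assign | voices=[89 80 77 75]
Op 8: note_off(80): free voice 1 | voices=[89 - 77 75]

Answer: 3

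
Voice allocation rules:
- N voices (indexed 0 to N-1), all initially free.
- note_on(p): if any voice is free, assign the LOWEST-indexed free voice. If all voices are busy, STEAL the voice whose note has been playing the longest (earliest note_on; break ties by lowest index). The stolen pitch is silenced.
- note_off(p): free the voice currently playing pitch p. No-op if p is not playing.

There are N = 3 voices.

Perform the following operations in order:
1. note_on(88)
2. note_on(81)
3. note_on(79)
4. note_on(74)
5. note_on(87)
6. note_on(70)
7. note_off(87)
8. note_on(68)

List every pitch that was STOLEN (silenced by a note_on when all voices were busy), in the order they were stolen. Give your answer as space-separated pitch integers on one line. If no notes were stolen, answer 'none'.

Op 1: note_on(88): voice 0 is free -> assigned | voices=[88 - -]
Op 2: note_on(81): voice 1 is free -> assigned | voices=[88 81 -]
Op 3: note_on(79): voice 2 is free -> assigned | voices=[88 81 79]
Op 4: note_on(74): all voices busy, STEAL voice 0 (pitch 88, oldest) -> assign | voices=[74 81 79]
Op 5: note_on(87): all voices busy, STEAL voice 1 (pitch 81, oldest) -> assign | voices=[74 87 79]
Op 6: note_on(70): all voices busy, STEAL voice 2 (pitch 79, oldest) -> assign | voices=[74 87 70]
Op 7: note_off(87): free voice 1 | voices=[74 - 70]
Op 8: note_on(68): voice 1 is free -> assigned | voices=[74 68 70]

Answer: 88 81 79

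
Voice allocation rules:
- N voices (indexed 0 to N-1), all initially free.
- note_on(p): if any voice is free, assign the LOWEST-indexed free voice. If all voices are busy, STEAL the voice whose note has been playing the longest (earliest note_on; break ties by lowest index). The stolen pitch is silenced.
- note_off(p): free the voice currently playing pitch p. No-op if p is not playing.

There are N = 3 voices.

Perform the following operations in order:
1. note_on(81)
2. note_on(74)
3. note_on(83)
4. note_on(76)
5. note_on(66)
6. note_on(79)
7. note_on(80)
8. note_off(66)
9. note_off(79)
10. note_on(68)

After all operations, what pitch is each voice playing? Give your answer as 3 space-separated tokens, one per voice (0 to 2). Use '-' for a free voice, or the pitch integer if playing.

Answer: 80 68 -

Derivation:
Op 1: note_on(81): voice 0 is free -> assigned | voices=[81 - -]
Op 2: note_on(74): voice 1 is free -> assigned | voices=[81 74 -]
Op 3: note_on(83): voice 2 is free -> assigned | voices=[81 74 83]
Op 4: note_on(76): all voices busy, STEAL voice 0 (pitch 81, oldest) -> assign | voices=[76 74 83]
Op 5: note_on(66): all voices busy, STEAL voice 1 (pitch 74, oldest) -> assign | voices=[76 66 83]
Op 6: note_on(79): all voices busy, STEAL voice 2 (pitch 83, oldest) -> assign | voices=[76 66 79]
Op 7: note_on(80): all voices busy, STEAL voice 0 (pitch 76, oldest) -> assign | voices=[80 66 79]
Op 8: note_off(66): free voice 1 | voices=[80 - 79]
Op 9: note_off(79): free voice 2 | voices=[80 - -]
Op 10: note_on(68): voice 1 is free -> assigned | voices=[80 68 -]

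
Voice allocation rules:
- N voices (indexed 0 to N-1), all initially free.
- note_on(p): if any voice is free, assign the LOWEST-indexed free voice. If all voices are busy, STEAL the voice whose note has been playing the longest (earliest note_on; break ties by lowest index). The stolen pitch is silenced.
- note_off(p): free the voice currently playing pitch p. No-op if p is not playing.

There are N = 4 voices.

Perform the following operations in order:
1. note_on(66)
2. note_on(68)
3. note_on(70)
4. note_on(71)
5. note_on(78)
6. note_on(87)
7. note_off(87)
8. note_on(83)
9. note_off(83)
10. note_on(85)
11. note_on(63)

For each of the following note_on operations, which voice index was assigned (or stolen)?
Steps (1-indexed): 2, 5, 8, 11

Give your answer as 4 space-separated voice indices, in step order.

Op 1: note_on(66): voice 0 is free -> assigned | voices=[66 - - -]
Op 2: note_on(68): voice 1 is free -> assigned | voices=[66 68 - -]
Op 3: note_on(70): voice 2 is free -> assigned | voices=[66 68 70 -]
Op 4: note_on(71): voice 3 is free -> assigned | voices=[66 68 70 71]
Op 5: note_on(78): all voices busy, STEAL voice 0 (pitch 66, oldest) -> assign | voices=[78 68 70 71]
Op 6: note_on(87): all voices busy, STEAL voice 1 (pitch 68, oldest) -> assign | voices=[78 87 70 71]
Op 7: note_off(87): free voice 1 | voices=[78 - 70 71]
Op 8: note_on(83): voice 1 is free -> assigned | voices=[78 83 70 71]
Op 9: note_off(83): free voice 1 | voices=[78 - 70 71]
Op 10: note_on(85): voice 1 is free -> assigned | voices=[78 85 70 71]
Op 11: note_on(63): all voices busy, STEAL voice 2 (pitch 70, oldest) -> assign | voices=[78 85 63 71]

Answer: 1 0 1 2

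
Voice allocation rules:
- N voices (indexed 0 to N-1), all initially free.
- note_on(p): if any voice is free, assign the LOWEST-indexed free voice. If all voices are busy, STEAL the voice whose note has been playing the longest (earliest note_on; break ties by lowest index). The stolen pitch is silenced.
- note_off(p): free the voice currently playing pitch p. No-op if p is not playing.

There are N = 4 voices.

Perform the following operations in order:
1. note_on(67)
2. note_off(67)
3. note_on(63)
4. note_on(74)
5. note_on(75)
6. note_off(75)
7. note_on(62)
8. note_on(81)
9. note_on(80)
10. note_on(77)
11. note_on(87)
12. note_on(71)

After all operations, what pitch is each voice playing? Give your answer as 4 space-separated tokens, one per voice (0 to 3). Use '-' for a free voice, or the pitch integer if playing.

Op 1: note_on(67): voice 0 is free -> assigned | voices=[67 - - -]
Op 2: note_off(67): free voice 0 | voices=[- - - -]
Op 3: note_on(63): voice 0 is free -> assigned | voices=[63 - - -]
Op 4: note_on(74): voice 1 is free -> assigned | voices=[63 74 - -]
Op 5: note_on(75): voice 2 is free -> assigned | voices=[63 74 75 -]
Op 6: note_off(75): free voice 2 | voices=[63 74 - -]
Op 7: note_on(62): voice 2 is free -> assigned | voices=[63 74 62 -]
Op 8: note_on(81): voice 3 is free -> assigned | voices=[63 74 62 81]
Op 9: note_on(80): all voices busy, STEAL voice 0 (pitch 63, oldest) -> assign | voices=[80 74 62 81]
Op 10: note_on(77): all voices busy, STEAL voice 1 (pitch 74, oldest) -> assign | voices=[80 77 62 81]
Op 11: note_on(87): all voices busy, STEAL voice 2 (pitch 62, oldest) -> assign | voices=[80 77 87 81]
Op 12: note_on(71): all voices busy, STEAL voice 3 (pitch 81, oldest) -> assign | voices=[80 77 87 71]

Answer: 80 77 87 71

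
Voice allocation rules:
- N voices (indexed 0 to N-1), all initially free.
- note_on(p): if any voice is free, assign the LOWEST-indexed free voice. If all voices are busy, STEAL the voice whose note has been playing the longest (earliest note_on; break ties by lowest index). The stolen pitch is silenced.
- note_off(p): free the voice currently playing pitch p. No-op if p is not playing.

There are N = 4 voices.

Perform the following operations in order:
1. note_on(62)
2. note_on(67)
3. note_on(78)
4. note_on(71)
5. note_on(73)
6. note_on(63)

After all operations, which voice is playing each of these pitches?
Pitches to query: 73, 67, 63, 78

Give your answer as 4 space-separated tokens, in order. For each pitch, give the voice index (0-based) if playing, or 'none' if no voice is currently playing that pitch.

Answer: 0 none 1 2

Derivation:
Op 1: note_on(62): voice 0 is free -> assigned | voices=[62 - - -]
Op 2: note_on(67): voice 1 is free -> assigned | voices=[62 67 - -]
Op 3: note_on(78): voice 2 is free -> assigned | voices=[62 67 78 -]
Op 4: note_on(71): voice 3 is free -> assigned | voices=[62 67 78 71]
Op 5: note_on(73): all voices busy, STEAL voice 0 (pitch 62, oldest) -> assign | voices=[73 67 78 71]
Op 6: note_on(63): all voices busy, STEAL voice 1 (pitch 67, oldest) -> assign | voices=[73 63 78 71]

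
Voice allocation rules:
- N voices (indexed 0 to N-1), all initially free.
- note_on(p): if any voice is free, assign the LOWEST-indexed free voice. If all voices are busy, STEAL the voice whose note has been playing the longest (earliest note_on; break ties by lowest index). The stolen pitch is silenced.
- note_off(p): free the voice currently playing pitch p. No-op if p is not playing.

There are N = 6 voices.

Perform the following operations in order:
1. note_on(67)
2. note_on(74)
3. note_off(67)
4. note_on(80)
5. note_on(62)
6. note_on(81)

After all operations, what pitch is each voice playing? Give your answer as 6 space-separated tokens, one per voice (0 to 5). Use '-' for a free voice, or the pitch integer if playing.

Answer: 80 74 62 81 - -

Derivation:
Op 1: note_on(67): voice 0 is free -> assigned | voices=[67 - - - - -]
Op 2: note_on(74): voice 1 is free -> assigned | voices=[67 74 - - - -]
Op 3: note_off(67): free voice 0 | voices=[- 74 - - - -]
Op 4: note_on(80): voice 0 is free -> assigned | voices=[80 74 - - - -]
Op 5: note_on(62): voice 2 is free -> assigned | voices=[80 74 62 - - -]
Op 6: note_on(81): voice 3 is free -> assigned | voices=[80 74 62 81 - -]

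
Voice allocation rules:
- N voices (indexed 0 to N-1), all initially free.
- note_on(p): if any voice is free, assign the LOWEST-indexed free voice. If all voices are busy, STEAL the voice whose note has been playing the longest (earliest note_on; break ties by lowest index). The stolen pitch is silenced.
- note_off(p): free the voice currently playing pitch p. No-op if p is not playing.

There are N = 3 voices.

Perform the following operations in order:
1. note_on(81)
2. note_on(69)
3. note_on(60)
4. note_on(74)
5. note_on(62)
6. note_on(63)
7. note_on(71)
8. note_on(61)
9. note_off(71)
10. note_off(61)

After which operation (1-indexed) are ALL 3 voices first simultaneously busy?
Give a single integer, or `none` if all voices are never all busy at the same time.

Op 1: note_on(81): voice 0 is free -> assigned | voices=[81 - -]
Op 2: note_on(69): voice 1 is free -> assigned | voices=[81 69 -]
Op 3: note_on(60): voice 2 is free -> assigned | voices=[81 69 60]
Op 4: note_on(74): all voices busy, STEAL voice 0 (pitch 81, oldest) -> assign | voices=[74 69 60]
Op 5: note_on(62): all voices busy, STEAL voice 1 (pitch 69, oldest) -> assign | voices=[74 62 60]
Op 6: note_on(63): all voices busy, STEAL voice 2 (pitch 60, oldest) -> assign | voices=[74 62 63]
Op 7: note_on(71): all voices busy, STEAL voice 0 (pitch 74, oldest) -> assign | voices=[71 62 63]
Op 8: note_on(61): all voices busy, STEAL voice 1 (pitch 62, oldest) -> assign | voices=[71 61 63]
Op 9: note_off(71): free voice 0 | voices=[- 61 63]
Op 10: note_off(61): free voice 1 | voices=[- - 63]

Answer: 3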